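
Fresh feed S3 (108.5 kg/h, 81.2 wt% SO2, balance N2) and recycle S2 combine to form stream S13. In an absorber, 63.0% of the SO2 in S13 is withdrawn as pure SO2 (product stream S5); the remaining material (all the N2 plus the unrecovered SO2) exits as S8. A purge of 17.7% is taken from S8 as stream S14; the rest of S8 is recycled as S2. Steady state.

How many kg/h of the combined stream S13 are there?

N2 enters only via S3 and leaves only via the purge: 108.5×0.188 = 0.177×(N2 in S8), and the absorber passes all N2, so N2 in S13 = N2 in S8 = 115.24 kg/h.
SO2 in S13: m_A = 108.5×0.812 + (1−0.177)·(1−0.630)·m_A, so m_A = 88.102/0.6955 = 126.68 kg/h.
S13 = 126.68 + 115.24 = 241.92 kg/h.

241.9 kg/h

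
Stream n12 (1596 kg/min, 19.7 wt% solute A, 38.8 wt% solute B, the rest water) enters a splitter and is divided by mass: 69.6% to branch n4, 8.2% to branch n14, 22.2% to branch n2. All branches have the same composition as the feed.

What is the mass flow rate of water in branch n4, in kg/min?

Branch n4 total = 0.696×1596 = 1110.8 kg/min.
water in n4 = 0.415×1110.8 = 460.99 kg/min.

461 kg/min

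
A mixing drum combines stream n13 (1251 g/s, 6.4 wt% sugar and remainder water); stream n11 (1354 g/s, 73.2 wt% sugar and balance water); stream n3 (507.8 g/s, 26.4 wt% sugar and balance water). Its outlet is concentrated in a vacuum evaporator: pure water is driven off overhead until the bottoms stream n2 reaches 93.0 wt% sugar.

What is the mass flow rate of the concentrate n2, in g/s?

sugar entering = 1251×0.064 + 1354×0.732 + 507.8×0.264 = 1205.3 g/s.
All sugar reports to n2, so n2 = 1205.3/0.930 = 1296 g/s.

1296 g/s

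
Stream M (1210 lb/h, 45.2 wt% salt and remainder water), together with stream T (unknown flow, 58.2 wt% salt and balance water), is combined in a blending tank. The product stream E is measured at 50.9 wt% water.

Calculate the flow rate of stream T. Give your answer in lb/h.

518.6 lb/h

Let T be the unknown flow. Total out = 1210 + T.
water balance: 663.08 + 0.418·T = 0.509·(1210 + T)
(0.418 − 0.509)·T = 0.509×1210 − 663.08 = -47.19
T = -47.19 / -0.091 = 518.57 lb/h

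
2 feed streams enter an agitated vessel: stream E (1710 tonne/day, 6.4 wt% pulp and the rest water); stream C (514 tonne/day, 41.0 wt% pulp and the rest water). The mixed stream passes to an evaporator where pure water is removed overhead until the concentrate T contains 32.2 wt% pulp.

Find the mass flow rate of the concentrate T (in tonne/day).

994.3 tonne/day

pulp entering = 1710×0.064 + 514×0.410 = 320.18 tonne/day.
All pulp reports to T, so T = 320.18/0.322 = 994.35 tonne/day.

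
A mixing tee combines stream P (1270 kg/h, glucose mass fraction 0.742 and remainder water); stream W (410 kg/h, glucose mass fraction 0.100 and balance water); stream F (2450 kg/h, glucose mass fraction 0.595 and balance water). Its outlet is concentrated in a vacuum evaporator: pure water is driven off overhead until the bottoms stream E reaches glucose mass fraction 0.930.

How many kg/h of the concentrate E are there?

2625 kg/h

glucose entering = 1270×0.742 + 410×0.100 + 2450×0.595 = 2441.1 kg/h.
All glucose reports to E, so E = 2441.1/0.930 = 2624.8 kg/h.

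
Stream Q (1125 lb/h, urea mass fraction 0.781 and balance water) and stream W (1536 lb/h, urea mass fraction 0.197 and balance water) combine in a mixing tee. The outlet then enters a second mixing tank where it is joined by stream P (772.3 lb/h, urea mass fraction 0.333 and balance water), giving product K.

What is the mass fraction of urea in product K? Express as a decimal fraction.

0.419

Overall, product flow = 3433.3 lb/h.
urea in = 1125×0.781 + 1536×0.197 + 772.3×0.333 = 1438.4 lb/h.
urea fraction in K = 0.419.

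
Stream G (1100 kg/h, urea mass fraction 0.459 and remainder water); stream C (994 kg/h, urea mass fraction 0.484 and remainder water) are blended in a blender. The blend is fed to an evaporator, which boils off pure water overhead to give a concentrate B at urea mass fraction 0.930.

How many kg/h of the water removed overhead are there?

urea entering = 1100×0.459 + 994×0.484 = 986 kg/h.
All urea reports to B, so B = 986/0.930 = 1060.2 kg/h.
Total feed = 2094 kg/h; overhead = 2094 − 1060.2 = 1033.8 kg/h.

1034 kg/h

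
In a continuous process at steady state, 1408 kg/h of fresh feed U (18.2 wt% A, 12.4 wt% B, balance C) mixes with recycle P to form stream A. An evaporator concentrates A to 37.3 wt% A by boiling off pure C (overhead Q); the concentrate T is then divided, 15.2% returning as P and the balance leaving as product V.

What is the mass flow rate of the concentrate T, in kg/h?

810.2 kg/h

Overall A balance (none leaves overhead): A in fresh feed = A in product, i.e. 1408×0.182 = (1−0.152)·T·0.373.
T = 256.26/(0.373×0.848) = 810.16 kg/h.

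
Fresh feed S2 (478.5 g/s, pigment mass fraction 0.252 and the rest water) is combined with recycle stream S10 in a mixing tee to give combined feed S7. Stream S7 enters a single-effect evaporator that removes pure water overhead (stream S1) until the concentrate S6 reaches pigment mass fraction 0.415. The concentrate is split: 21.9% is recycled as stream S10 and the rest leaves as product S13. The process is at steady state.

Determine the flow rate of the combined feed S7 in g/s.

560 g/s

Overall pigment balance (none leaves overhead): pigment in fresh feed = pigment in product, i.e. 478.5×0.252 = (1−0.219)·S6·0.415.
S6 = 120.58/(0.415×0.781) = 372.03 g/s.
Recycle S10 = 0.219×372.03 = 81.476 g/s.
Combined feed S7 = 478.5 + 81.476 = 559.98 g/s.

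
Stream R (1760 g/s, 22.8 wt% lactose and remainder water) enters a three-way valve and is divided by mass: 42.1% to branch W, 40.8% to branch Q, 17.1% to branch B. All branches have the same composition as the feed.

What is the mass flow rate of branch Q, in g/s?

718.1 g/s

Branch Q flow = 0.408×1760 = 718.08 g/s.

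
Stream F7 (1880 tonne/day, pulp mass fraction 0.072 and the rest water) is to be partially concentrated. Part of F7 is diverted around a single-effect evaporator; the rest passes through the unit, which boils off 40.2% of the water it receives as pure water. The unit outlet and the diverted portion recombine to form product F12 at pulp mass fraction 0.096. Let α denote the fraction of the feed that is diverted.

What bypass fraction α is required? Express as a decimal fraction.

All 1880×0.072 = 135.36 tonne/day of pulp reaches F12, so F12 = 135.36/0.096 = 1410 tonne/day and vapour = 470 tonne/day.
The evaporator receives (1−α)·1880 of feed at 0.928 water and removes 0.402 of that water:
0.402×0.928×(1−α)×1880 = 470
(1−α) = 470/701.35 = 0.6701;  α = 0.3299.

0.330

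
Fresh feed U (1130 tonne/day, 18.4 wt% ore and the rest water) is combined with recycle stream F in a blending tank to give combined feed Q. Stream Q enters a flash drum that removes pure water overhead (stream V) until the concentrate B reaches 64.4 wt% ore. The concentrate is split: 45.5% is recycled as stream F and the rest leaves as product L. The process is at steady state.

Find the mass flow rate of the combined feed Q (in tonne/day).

1400 tonne/day

Overall ore balance (none leaves overhead): ore in fresh feed = ore in product, i.e. 1130×0.184 = (1−0.455)·B·0.644.
B = 207.92/(0.644×0.545) = 592.4 tonne/day.
Recycle F = 0.455×592.4 = 269.54 tonne/day.
Combined feed Q = 1130 + 269.54 = 1399.5 tonne/day.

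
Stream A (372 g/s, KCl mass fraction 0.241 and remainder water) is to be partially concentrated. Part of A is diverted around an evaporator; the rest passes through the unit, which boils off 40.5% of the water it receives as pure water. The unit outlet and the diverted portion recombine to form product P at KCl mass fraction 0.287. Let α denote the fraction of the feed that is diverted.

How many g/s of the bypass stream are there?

178 g/s

All 372×0.241 = 89.652 g/s of KCl reaches P, so P = 89.652/0.287 = 312.38 g/s and vapour = 59.624 g/s.
The evaporator receives (1−α)·372 of feed at 0.759 water and removes 0.405 of that water:
0.405×0.759×(1−α)×372 = 59.624
(1−α) = 59.624/114.35 = 0.5214;  α = 0.4786.
Bypass flow = 0.4786×372 = 178.04 g/s.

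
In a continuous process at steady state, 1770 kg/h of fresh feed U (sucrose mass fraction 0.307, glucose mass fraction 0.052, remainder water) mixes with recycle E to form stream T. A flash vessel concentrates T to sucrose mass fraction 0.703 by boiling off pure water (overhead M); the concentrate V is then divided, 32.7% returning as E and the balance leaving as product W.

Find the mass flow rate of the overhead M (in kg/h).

997 kg/h

Overall sucrose balance (none leaves overhead): sucrose in fresh feed = sucrose in product, i.e. 1770×0.307 = (1−0.327)·V·0.703.
V = 543.39/(0.703×0.673) = 1148.5 kg/h.
Recycle E = 0.327×1148.5 = 375.57 kg/h.
Combined feed T = 1770 + 375.57 = 2145.6 kg/h.
Overhead M = T − V = 2145.6 − 1148.5 = 997.04 kg/h.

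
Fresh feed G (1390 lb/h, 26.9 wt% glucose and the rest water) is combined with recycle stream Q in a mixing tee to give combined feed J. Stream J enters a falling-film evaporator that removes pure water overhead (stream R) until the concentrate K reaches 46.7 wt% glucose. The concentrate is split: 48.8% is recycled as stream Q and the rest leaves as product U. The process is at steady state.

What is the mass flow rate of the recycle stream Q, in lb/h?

763.1 lb/h

Overall glucose balance (none leaves overhead): glucose in fresh feed = glucose in product, i.e. 1390×0.269 = (1−0.488)·K·0.467.
K = 373.91/(0.467×0.512) = 1563.8 lb/h.
Recycle Q = 0.488×1563.8 = 763.13 lb/h.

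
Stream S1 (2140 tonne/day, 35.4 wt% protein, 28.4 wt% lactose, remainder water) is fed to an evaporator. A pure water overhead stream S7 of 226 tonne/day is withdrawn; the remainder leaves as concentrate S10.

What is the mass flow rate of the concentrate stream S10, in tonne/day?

Concentrate = 2140 − 226 = 1914 tonne/day.

1914 tonne/day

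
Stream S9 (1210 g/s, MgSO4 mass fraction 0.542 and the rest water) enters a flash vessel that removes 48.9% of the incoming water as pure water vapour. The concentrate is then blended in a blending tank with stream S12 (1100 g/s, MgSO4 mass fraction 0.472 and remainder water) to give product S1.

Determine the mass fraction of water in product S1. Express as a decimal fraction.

0.424

Vapour removed = 0.489×0.458×1210 = 270.99 g/s; concentrate = 939.01 g/s.
water reaching the mixer = 283.19 (from concentrate) + 1100×0.528 = 863.99 g/s.
Product flow = 939.01 + 1100 = 2039 g/s; water fraction = 0.424.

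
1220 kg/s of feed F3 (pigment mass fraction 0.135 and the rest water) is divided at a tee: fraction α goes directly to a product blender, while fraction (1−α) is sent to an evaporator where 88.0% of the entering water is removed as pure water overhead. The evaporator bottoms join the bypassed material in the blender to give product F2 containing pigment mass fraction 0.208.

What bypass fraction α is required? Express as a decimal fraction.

0.539

All 1220×0.135 = 164.7 kg/s of pigment reaches F2, so F2 = 164.7/0.208 = 791.83 kg/s and vapour = 428.17 kg/s.
The evaporator receives (1−α)·1220 of feed at 0.865 water and removes 0.880 of that water:
0.880×0.865×(1−α)×1220 = 428.17
(1−α) = 428.17/928.66 = 0.4611;  α = 0.5389.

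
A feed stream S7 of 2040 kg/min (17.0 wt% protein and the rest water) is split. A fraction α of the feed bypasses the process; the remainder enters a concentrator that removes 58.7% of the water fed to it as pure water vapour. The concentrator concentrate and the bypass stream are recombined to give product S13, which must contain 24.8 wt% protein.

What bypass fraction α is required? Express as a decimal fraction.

All 2040×0.170 = 346.8 kg/min of protein reaches S13, so S13 = 346.8/0.248 = 1398.4 kg/min and vapour = 641.61 kg/min.
The evaporator receives (1−α)·2040 of feed at 0.830 water and removes 0.587 of that water:
0.587×0.830×(1−α)×2040 = 641.61
(1−α) = 641.61/993.91 = 0.6455;  α = 0.3545.

0.354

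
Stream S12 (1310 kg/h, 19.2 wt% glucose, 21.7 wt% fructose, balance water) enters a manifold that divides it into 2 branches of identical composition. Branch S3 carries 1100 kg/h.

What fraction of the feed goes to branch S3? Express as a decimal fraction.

0.840

Fraction to S3 = 1100/1310 = 0.8397.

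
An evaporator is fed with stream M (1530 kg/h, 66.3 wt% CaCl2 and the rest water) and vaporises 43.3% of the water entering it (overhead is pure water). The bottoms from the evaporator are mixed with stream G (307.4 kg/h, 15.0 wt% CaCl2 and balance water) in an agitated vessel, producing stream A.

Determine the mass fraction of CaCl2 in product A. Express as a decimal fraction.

0.657

Vapour removed = 0.433×0.337×1530 = 223.26 kg/h; concentrate = 1306.7 kg/h.
CaCl2 reaching the mixer = 1014.4 (from concentrate) + 307.4×0.150 = 1060.5 kg/h.
Product flow = 1306.7 + 307.4 = 1614.1 kg/h; CaCl2 fraction = 0.657.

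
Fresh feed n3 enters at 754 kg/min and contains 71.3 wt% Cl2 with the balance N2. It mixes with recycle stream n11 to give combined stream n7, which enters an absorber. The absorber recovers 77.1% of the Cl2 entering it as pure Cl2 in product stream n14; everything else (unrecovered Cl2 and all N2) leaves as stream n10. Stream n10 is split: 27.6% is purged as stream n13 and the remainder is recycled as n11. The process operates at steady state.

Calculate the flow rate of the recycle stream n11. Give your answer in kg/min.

674.5 kg/min

N2 enters only via n3 and leaves only via the purge: 754×0.287 = 0.276×(N2 in n10), and the absorber passes all N2, so N2 in n7 = N2 in n10 = 784.05 kg/min.
Cl2 in n7: m_A = 754×0.713 + (1−0.276)·(1−0.771)·m_A, so m_A = 537.6/0.8342 = 644.45 kg/min.
n10 = (1−0.771)×644.45 + 784.05 = 931.63 kg/min.
Recycle n11 = (1−0.276)×931.63 = 674.5 kg/min.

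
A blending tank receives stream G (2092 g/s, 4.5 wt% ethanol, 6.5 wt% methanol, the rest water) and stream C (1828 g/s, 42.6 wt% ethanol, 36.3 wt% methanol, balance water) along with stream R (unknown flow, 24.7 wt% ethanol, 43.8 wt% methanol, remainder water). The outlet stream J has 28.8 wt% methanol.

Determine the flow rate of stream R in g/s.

2196 g/s

Let R be the unknown flow. Total out = 3920 + R.
methanol balance: 799.54 + 0.438·R = 0.288·(3920 + R)
(0.438 − 0.288)·R = 0.288×3920 − 799.54 = 329.42
R = 329.42 / 0.150 = 2196.1 g/s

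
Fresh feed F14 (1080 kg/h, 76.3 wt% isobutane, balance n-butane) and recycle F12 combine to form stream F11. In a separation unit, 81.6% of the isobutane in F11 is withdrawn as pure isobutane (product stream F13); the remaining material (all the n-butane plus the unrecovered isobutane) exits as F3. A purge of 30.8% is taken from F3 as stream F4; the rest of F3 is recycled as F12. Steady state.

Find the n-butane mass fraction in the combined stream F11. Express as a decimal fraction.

n-butane enters only via F14 and leaves only via the purge: 1080×0.237 = 0.308×(n-butane in F3), and the separation unit passes all n-butane, so n-butane in F11 = n-butane in F3 = 831.04 kg/h.
isobutane in F11: m_A = 1080×0.763 + (1−0.308)·(1−0.816)·m_A, so m_A = 824.04/0.8727 = 944.27 kg/h.
F11 = 944.27 + 831.04 = 1775.3 kg/h.
n-butane fraction in F11 = 831.04/1775.3 = 0.468.

0.468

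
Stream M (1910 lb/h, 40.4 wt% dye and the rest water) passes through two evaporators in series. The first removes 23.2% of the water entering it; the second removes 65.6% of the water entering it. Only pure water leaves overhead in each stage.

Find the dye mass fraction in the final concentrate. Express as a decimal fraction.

0.7196

water in feed = 1910×0.596 = 1138.4 lb/h.
After stage 1: water left = (1−0.232)×1138.4 = 874.26; stream total = 1645.9 lb/h.
After stage 2: water left = (1−0.656)×874.26 = 300.75; final concentrate = 1072.4 lb/h.
dye fraction = 771.64/1072.4 = 0.7196.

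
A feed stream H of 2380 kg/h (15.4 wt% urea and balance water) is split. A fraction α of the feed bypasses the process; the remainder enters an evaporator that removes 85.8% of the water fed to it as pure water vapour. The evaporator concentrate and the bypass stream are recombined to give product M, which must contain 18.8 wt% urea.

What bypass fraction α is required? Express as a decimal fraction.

All 2380×0.154 = 366.52 kg/h of urea reaches M, so M = 366.52/0.188 = 1949.6 kg/h and vapour = 430.43 kg/h.
The evaporator receives (1−α)·2380 of feed at 0.846 water and removes 0.858 of that water:
0.858×0.846×(1−α)×2380 = 430.43
(1−α) = 430.43/1727.6 = 0.2492;  α = 0.7508.

0.751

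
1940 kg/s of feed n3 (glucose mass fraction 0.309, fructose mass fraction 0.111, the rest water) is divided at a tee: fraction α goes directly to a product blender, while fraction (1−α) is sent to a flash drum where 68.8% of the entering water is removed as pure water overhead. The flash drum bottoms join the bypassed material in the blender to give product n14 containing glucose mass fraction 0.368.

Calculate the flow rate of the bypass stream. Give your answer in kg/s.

All 1940×0.309 = 599.46 kg/s of glucose reaches n14, so n14 = 599.46/0.368 = 1629 kg/s and vapour = 311.03 kg/s.
The evaporator receives (1−α)·1940 of feed at 0.580 water and removes 0.688 of that water:
0.688×0.580×(1−α)×1940 = 311.03
(1−α) = 311.03/774.14 = 0.4018;  α = 0.5982.
Bypass flow = 0.5982×1940 = 1160.5 kg/s.

1161 kg/s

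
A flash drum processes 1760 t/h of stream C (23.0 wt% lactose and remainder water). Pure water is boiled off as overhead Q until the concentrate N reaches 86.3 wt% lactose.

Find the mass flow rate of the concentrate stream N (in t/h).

lactose is conserved: 1760×0.230 = 404.8 t/h all reports to the concentrate.
Concentrate = 404.8/(target fraction) = 469.06 t/h.

469.1 t/h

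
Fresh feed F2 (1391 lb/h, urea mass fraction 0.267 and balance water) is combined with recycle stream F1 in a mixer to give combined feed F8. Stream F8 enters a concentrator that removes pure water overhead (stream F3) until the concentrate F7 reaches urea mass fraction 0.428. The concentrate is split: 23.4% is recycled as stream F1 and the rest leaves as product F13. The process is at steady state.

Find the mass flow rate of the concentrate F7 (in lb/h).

Overall urea balance (none leaves overhead): urea in fresh feed = urea in product, i.e. 1391×0.267 = (1−0.234)·F7·0.428.
F7 = 371.4/(0.428×0.766) = 1132.8 lb/h.

1133 lb/h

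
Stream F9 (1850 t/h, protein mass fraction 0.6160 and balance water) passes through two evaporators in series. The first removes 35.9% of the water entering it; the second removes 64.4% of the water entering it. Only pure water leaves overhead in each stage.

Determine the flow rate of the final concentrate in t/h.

1302 t/h

water in feed = 1850×0.384 = 710.4 t/h.
After stage 1: water left = (1−0.359)×710.4 = 455.37; stream total = 1595 t/h.
After stage 2: water left = (1−0.644)×455.37 = 162.11; final concentrate = 1301.7 t/h.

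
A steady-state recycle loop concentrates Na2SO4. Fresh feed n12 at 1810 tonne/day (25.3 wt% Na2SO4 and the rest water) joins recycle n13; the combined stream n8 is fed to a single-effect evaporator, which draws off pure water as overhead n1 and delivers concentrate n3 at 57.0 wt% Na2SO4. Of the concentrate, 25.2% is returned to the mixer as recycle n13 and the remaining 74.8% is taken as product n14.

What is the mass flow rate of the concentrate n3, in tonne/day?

Overall Na2SO4 balance (none leaves overhead): Na2SO4 in fresh feed = Na2SO4 in product, i.e. 1810×0.253 = (1−0.252)·n3·0.570.
n3 = 457.93/(0.570×0.748) = 1074 tonne/day.

1074 tonne/day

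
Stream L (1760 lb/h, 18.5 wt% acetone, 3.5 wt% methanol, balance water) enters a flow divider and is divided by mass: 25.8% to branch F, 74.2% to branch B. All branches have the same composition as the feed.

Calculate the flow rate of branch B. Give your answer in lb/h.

Branch B flow = 0.742×1760 = 1305.9 lb/h.

1306 lb/h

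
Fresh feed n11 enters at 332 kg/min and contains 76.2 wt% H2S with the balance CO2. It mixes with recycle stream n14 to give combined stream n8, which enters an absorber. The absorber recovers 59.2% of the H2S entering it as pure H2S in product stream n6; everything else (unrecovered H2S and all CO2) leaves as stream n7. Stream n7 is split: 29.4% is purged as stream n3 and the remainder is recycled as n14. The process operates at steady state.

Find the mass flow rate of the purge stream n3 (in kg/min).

CO2 enters only via n11 and leaves only via the purge: 332×0.238 = 0.294×(CO2 in n7), and the absorber passes all CO2, so CO2 in n8 = CO2 in n7 = 268.76 kg/min.
H2S in n8: m_A = 332×0.762 + (1−0.294)·(1−0.592)·m_A, so m_A = 252.98/0.7120 = 355.34 kg/min.
n7 = (1−0.592)×355.34 + 268.76 = 413.74 kg/min.
Purge n3 = 0.294×413.74 = 121.64 kg/min.

121.6 kg/min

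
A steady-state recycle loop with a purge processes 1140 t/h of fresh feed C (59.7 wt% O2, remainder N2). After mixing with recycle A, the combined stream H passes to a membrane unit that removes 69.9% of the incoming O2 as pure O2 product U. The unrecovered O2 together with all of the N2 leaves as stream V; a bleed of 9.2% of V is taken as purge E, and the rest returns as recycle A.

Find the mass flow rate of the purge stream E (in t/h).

485.4 t/h

N2 enters only via C and leaves only via the purge: 1140×0.403 = 0.092×(N2 in V), and the membrane unit passes all N2, so N2 in H = N2 in V = 4993.7 t/h.
O2 in H: m_A = 1140×0.597 + (1−0.092)·(1−0.699)·m_A, so m_A = 680.58/0.7267 = 936.55 t/h.
V = (1−0.699)×936.55 + 4993.7 = 5275.6 t/h.
Purge E = 0.092×5275.6 = 485.35 t/h.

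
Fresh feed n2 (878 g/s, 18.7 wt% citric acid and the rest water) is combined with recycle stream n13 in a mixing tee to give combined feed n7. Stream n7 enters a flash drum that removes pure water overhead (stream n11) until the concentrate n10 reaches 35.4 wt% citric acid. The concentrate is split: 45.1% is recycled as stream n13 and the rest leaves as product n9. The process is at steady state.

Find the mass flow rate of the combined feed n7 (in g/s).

Overall citric acid balance (none leaves overhead): citric acid in fresh feed = citric acid in product, i.e. 878×0.187 = (1−0.451)·n10·0.354.
n10 = 164.19/(0.354×0.549) = 844.81 g/s.
Recycle n13 = 0.451×844.81 = 381.01 g/s.
Combined feed n7 = 878 + 381.01 = 1259 g/s.

1259 g/s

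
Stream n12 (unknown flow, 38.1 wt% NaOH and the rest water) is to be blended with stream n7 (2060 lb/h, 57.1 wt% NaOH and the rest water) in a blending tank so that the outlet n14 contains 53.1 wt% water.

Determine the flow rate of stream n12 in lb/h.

2388 lb/h

Let n12 be the unknown flow. Total out = 2060 + n12.
water balance: 883.74 + 0.619·n12 = 0.531·(2060 + n12)
(0.619 − 0.531)·n12 = 0.531×2060 − 883.74 = 210.12
n12 = 210.12 / 0.088 = 2387.7 lb/h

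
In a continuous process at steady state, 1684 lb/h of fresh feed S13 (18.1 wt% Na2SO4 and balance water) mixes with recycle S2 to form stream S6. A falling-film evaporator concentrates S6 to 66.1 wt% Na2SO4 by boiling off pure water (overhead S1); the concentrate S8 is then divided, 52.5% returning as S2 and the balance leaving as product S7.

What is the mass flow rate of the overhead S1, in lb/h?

Overall Na2SO4 balance (none leaves overhead): Na2SO4 in fresh feed = Na2SO4 in product, i.e. 1684×0.181 = (1−0.525)·S8·0.661.
S8 = 304.8/(0.661×0.475) = 970.79 lb/h.
Recycle S2 = 0.525×970.79 = 509.67 lb/h.
Combined feed S6 = 1684 + 509.67 = 2193.7 lb/h.
Overhead S1 = S6 − S8 = 2193.7 − 970.79 = 1222.9 lb/h.

1223 lb/h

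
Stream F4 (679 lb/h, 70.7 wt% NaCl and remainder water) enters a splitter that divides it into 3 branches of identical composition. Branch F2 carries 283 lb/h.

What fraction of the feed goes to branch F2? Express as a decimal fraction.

Fraction to F2 = 283/679 = 0.4168.

0.417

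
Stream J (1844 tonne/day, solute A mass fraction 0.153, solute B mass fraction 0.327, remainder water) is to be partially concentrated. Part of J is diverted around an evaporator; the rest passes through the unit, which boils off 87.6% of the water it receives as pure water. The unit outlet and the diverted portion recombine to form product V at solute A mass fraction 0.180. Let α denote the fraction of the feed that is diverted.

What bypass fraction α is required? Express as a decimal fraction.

0.671

All 1844×0.153 = 282.13 tonne/day of solute A reaches V, so V = 282.13/0.180 = 1567.4 tonne/day and vapour = 276.6 tonne/day.
The evaporator receives (1−α)·1844 of feed at 0.520 water and removes 0.876 of that water:
0.876×0.520×(1−α)×1844 = 276.6
(1−α) = 276.6/839.98 = 0.3293;  α = 0.6707.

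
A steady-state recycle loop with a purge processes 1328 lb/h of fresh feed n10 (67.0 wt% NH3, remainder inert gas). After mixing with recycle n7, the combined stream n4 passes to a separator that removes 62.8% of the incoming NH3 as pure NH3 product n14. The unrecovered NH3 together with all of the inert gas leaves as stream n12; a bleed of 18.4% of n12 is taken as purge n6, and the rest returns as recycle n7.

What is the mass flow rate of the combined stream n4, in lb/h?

3659 lb/h

inert gas enters only via n10 and leaves only via the purge: 1328×0.330 = 0.184×(inert gas in n12), and the separator passes all inert gas, so inert gas in n4 = inert gas in n12 = 2381.7 lb/h.
NH3 in n4: m_A = 1328×0.670 + (1−0.184)·(1−0.628)·m_A, so m_A = 889.76/0.6964 = 1277.6 lb/h.
n4 = 1277.6 + 2381.7 = 3659.3 lb/h.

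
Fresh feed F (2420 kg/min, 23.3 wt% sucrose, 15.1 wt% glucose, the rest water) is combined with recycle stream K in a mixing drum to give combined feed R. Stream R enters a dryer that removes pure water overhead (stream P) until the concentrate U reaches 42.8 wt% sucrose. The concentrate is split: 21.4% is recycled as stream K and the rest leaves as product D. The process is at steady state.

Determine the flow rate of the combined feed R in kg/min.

2779 kg/min

Overall sucrose balance (none leaves overhead): sucrose in fresh feed = sucrose in product, i.e. 2420×0.233 = (1−0.214)·U·0.428.
U = 563.86/(0.428×0.786) = 1676.1 kg/min.
Recycle K = 0.214×1676.1 = 358.69 kg/min.
Combined feed R = 2420 + 358.69 = 2778.7 kg/min.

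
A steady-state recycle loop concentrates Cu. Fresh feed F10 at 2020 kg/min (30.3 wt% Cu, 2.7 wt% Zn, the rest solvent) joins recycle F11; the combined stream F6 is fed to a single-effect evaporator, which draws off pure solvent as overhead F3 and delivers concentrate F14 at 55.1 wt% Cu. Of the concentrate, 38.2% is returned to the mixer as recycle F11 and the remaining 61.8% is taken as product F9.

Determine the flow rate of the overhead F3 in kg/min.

909.2 kg/min

Overall Cu balance (none leaves overhead): Cu in fresh feed = Cu in product, i.e. 2020×0.303 = (1−0.382)·F14·0.551.
F14 = 612.06/(0.551×0.618) = 1797.4 kg/min.
Recycle F11 = 0.382×1797.4 = 686.62 kg/min.
Combined feed F6 = 2020 + 686.62 = 2706.6 kg/min.
Overhead F3 = F6 − F14 = 2706.6 − 1797.4 = 909.18 kg/min.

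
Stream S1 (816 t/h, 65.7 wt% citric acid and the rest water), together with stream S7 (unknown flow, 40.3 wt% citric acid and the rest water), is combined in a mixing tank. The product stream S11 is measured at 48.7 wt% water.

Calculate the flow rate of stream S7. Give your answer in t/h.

Let S7 be the unknown flow. Total out = 816 + S7.
water balance: 279.89 + 0.597·S7 = 0.487·(816 + S7)
(0.597 − 0.487)·S7 = 0.487×816 − 279.89 = 117.5
S7 = 117.5 / 0.110 = 1068.2 t/h

1068 t/h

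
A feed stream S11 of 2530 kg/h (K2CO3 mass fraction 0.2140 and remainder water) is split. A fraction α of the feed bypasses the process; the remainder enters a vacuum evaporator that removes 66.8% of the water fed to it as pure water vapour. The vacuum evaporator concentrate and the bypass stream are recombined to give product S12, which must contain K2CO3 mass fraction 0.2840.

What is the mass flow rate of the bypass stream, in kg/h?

1342 kg/h

All 2530×0.214 = 541.42 kg/h of K2CO3 reaches S12, so S12 = 541.42/0.284 = 1906.4 kg/h and vapour = 623.59 kg/h.
The evaporator receives (1−α)·2530 of feed at 0.786 water and removes 0.668 of that water:
0.668×0.786×(1−α)×2530 = 623.59
(1−α) = 623.59/1328.4 = 0.4694;  α = 0.5306.
Bypass flow = 0.5306×2530 = 1342.3 kg/h.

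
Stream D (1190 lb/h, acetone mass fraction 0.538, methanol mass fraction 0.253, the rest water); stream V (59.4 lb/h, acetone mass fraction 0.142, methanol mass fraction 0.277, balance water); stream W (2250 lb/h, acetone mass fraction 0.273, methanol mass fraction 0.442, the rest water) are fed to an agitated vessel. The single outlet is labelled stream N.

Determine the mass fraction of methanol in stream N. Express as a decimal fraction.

0.375

Total flow out = 1190 + 59.4 + 2250 = 3499.4 lb/h.
methanol in = 1190×0.253 + 59.4×0.277 + 2250×0.442 = 1312 lb/h.
methanol mass fraction in N = 1312/3499.4 = 0.375.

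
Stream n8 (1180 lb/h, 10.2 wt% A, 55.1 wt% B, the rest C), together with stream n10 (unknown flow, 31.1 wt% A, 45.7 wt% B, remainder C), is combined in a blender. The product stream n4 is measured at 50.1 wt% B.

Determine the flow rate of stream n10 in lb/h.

Let n10 be the unknown flow. Total out = 1180 + n10.
B balance: 650.18 + 0.457·n10 = 0.501·(1180 + n10)
(0.457 − 0.501)·n10 = 0.501×1180 − 650.18 = -59
n10 = -59 / -0.044 = 1340.9 lb/h

1341 lb/h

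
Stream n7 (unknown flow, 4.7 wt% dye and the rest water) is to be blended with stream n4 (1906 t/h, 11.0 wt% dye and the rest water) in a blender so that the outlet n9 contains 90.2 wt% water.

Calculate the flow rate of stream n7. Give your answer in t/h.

Let n7 be the unknown flow. Total out = 1906 + n7.
water balance: 1696.3 + 0.953·n7 = 0.902·(1906 + n7)
(0.953 − 0.902)·n7 = 0.902×1906 − 1696.3 = 22.872
n7 = 22.872 / 0.051 = 448.47 t/h

448.5 t/h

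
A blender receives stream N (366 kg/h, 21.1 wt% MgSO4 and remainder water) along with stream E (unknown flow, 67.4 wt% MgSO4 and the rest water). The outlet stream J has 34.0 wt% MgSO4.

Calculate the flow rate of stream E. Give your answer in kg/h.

Let E be the unknown flow. Total out = 366 + E.
MgSO4 balance: 77.226 + 0.674·E = 0.340·(366 + E)
(0.674 − 0.340)·E = 0.340×366 − 77.226 = 47.214
E = 47.214 / 0.334 = 141.36 kg/h

141.4 kg/h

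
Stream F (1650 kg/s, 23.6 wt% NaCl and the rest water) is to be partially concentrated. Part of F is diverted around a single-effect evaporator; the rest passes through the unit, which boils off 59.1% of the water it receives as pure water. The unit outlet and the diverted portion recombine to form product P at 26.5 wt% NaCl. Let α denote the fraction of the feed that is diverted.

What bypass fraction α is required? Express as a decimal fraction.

All 1650×0.236 = 389.4 kg/s of NaCl reaches P, so P = 389.4/0.265 = 1469.4 kg/s and vapour = 180.57 kg/s.
The evaporator receives (1−α)·1650 of feed at 0.764 water and removes 0.591 of that water:
0.591×0.764×(1−α)×1650 = 180.57
(1−α) = 180.57/745.01 = 0.2424;  α = 0.7576.

0.758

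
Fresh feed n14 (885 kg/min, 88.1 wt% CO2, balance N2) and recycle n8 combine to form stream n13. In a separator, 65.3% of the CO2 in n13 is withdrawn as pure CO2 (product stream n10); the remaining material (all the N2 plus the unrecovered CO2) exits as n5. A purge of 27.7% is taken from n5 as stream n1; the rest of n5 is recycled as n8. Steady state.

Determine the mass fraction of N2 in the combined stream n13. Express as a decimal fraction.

N2 enters only via n14 and leaves only via the purge: 885×0.119 = 0.277×(N2 in n5), and the separator passes all N2, so N2 in n13 = N2 in n5 = 380.2 kg/min.
CO2 in n13: m_A = 885×0.881 + (1−0.277)·(1−0.653)·m_A, so m_A = 779.69/0.7491 = 1040.8 kg/min.
n13 = 1040.8 + 380.2 = 1421 kg/min.
N2 fraction in n13 = 380.2/1421 = 0.268.

0.268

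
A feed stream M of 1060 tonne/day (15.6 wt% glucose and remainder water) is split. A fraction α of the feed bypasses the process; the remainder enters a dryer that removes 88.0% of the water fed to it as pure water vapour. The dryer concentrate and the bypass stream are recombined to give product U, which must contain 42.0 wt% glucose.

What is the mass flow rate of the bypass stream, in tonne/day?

All 1060×0.156 = 165.36 tonne/day of glucose reaches U, so U = 165.36/0.420 = 393.71 tonne/day and vapour = 666.29 tonne/day.
The evaporator receives (1−α)·1060 of feed at 0.844 water and removes 0.880 of that water:
0.880×0.844×(1−α)×1060 = 666.29
(1−α) = 666.29/787.28 = 0.8463;  α = 0.1537.
Bypass flow = 0.1537×1060 = 162.91 tonne/day.

162.9 tonne/day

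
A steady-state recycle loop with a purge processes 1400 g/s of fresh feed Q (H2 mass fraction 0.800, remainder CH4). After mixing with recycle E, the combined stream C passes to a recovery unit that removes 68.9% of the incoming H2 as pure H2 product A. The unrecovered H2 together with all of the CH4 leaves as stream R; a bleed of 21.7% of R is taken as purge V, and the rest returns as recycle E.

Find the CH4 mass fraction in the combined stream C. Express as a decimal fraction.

CH4 enters only via Q and leaves only via the purge: 1400×0.200 = 0.217×(CH4 in R), and the recovery unit passes all CH4, so CH4 in C = CH4 in R = 1290.3 g/s.
H2 in C: m_A = 1400×0.800 + (1−0.217)·(1−0.689)·m_A, so m_A = 1120/0.7565 = 1480.5 g/s.
C = 1480.5 + 1290.3 = 2770.9 g/s.
CH4 fraction in C = 1290.3/2770.9 = 0.466.

0.466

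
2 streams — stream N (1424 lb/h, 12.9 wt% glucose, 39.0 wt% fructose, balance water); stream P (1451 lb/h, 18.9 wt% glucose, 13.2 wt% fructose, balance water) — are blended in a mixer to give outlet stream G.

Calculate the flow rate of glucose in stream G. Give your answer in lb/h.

glucose out = glucose in = 1424×0.129 + 1451×0.189 = 457.93 lb/h.

457.9 lb/h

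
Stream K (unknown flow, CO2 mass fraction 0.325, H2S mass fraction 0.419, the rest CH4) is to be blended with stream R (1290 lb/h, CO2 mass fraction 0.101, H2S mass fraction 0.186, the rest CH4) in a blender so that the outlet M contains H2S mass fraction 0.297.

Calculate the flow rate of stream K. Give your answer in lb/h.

1174 lb/h

Let K be the unknown flow. Total out = 1290 + K.
H2S balance: 239.94 + 0.419·K = 0.297·(1290 + K)
(0.419 − 0.297)·K = 0.297×1290 − 239.94 = 143.19
K = 143.19 / 0.122 = 1173.7 lb/h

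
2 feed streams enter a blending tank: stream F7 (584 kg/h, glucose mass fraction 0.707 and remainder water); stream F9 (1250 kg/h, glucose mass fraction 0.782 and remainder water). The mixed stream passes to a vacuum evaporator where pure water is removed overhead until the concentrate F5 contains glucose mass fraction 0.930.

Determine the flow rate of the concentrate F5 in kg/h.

glucose entering = 584×0.707 + 1250×0.782 = 1390.4 kg/h.
All glucose reports to F5, so F5 = 1390.4/0.930 = 1495 kg/h.

1495 kg/h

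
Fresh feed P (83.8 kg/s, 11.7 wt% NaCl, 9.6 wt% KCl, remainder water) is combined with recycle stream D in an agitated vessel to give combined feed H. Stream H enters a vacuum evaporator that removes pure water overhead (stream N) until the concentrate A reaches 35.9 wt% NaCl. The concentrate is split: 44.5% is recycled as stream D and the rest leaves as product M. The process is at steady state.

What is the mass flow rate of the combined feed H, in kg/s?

Overall NaCl balance (none leaves overhead): NaCl in fresh feed = NaCl in product, i.e. 83.8×0.117 = (1−0.445)·A·0.359.
A = 9.8046/(0.359×0.555) = 49.209 kg/s.
Recycle D = 0.445×49.209 = 21.898 kg/s.
Combined feed H = 83.8 + 21.898 = 105.7 kg/s.

105.7 kg/s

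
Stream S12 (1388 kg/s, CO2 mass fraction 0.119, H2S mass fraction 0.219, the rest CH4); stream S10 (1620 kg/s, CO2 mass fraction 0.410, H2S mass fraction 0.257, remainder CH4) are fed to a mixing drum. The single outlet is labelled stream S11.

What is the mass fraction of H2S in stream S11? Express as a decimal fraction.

0.239

Total flow out = 1388 + 1620 = 3008 kg/s.
H2S in = 1388×0.219 + 1620×0.257 = 720.31 kg/s.
H2S mass fraction in S11 = 720.31/3008 = 0.239.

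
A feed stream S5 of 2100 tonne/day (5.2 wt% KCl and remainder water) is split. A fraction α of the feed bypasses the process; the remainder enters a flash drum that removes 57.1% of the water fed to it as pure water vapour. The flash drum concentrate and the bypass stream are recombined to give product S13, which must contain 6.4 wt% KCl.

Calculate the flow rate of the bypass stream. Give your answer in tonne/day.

1373 tonne/day

All 2100×0.052 = 109.2 tonne/day of KCl reaches S13, so S13 = 109.2/0.064 = 1706.2 tonne/day and vapour = 393.75 tonne/day.
The evaporator receives (1−α)·2100 of feed at 0.948 water and removes 0.571 of that water:
0.571×0.948×(1−α)×2100 = 393.75
(1−α) = 393.75/1136.7 = 0.3464;  α = 0.6536.
Bypass flow = 0.6536×2100 = 1372.6 tonne/day.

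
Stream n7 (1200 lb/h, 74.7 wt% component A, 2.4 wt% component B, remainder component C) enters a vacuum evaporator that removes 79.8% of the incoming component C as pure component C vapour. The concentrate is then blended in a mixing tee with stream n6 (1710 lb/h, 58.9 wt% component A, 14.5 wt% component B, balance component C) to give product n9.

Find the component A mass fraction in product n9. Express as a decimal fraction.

Vapour removed = 0.798×0.229×1200 = 219.29 lb/h; concentrate = 980.71 lb/h.
component A reaching the mixer = 896.4 (from concentrate) + 1710×0.589 = 1903.6 lb/h.
Product flow = 980.71 + 1710 = 2690.7 lb/h; component A fraction = 0.707.

0.707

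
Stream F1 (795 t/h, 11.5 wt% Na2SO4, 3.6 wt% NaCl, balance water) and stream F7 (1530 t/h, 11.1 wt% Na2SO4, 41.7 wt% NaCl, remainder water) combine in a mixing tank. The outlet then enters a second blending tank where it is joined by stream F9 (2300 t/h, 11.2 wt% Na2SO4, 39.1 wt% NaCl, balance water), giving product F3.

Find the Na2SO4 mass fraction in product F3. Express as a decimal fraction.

Overall, product flow = 4625 t/h.
Na2SO4 in = 795×0.115 + 1530×0.111 + 2300×0.112 = 518.86 t/h.
Na2SO4 fraction in F3 = 0.1122.

0.1122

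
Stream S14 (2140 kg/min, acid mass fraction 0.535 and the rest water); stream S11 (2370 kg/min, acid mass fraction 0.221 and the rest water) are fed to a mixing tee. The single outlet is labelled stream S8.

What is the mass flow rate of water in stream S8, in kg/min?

water out = water in = 2140×0.465 + 2370×0.779 = 2841.3 kg/min.

2841 kg/min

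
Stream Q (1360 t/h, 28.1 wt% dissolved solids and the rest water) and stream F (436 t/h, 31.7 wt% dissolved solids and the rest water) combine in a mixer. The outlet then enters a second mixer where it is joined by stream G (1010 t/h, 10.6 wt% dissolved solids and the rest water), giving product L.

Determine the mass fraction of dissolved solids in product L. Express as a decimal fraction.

0.224

Overall, product flow = 2806 t/h.
dissolved solids in = 1360×0.281 + 436×0.317 + 1010×0.106 = 627.43 t/h.
dissolved solids fraction in L = 0.224.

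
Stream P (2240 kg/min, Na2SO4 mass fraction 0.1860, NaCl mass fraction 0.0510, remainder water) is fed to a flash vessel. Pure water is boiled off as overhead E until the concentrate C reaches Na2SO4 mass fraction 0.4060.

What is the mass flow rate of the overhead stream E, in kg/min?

1214 kg/min

Na2SO4 is conserved: 2240×0.186 = 416.64 kg/min all reports to the concentrate.
Concentrate = 416.64/(target fraction) = 1026.2 kg/min.
Overhead = 2240 − 1026.2 = 1213.8 kg/min.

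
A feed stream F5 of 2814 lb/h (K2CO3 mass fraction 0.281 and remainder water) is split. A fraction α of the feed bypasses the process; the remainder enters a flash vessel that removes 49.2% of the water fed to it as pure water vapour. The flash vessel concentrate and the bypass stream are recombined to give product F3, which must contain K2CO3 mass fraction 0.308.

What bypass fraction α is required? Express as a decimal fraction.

0.752

All 2814×0.281 = 790.73 lb/h of K2CO3 reaches F3, so F3 = 790.73/0.308 = 2567.3 lb/h and vapour = 246.68 lb/h.
The evaporator receives (1−α)·2814 of feed at 0.719 water and removes 0.492 of that water:
0.492×0.719×(1−α)×2814 = 246.68
(1−α) = 246.68/995.45 = 0.2478;  α = 0.7522.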